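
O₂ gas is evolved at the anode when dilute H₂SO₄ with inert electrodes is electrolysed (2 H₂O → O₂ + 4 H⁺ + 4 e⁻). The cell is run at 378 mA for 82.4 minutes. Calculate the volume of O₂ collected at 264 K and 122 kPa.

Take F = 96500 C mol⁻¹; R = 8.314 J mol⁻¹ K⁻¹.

Q = I·t = 0.3780 A × 4944.0 s = 1869 C.
n(e⁻) = Q/F = 1869 / 96500 = 0.01937 mol.
4 electrons are transferred per O₂ molecule, so n(O₂) = 0.01937 / 4 = 0.004842 mol.
V = nRT/P = (0.004842 × 8.314 × 264) / (122 × 10³ Pa) = 8.71 × 10⁻⁵ m³ = 0.0871 L.

0.0871 L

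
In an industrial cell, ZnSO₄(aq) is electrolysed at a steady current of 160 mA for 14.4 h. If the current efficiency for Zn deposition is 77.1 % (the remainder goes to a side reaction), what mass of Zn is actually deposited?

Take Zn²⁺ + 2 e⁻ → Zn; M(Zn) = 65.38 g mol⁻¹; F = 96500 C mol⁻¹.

Q = I·t = 0.1600 × 51840 = 8294 C.
n(e⁻) = 8294/96500 = 0.08595 mol; theoretically n(Zn) = 0.08595/2 = 0.04298 mol, m_theo = 2.810 g.
At 77.1 % efficiency, m_actual = 0.771 × 2.810 = 2.17 g.

2.17 g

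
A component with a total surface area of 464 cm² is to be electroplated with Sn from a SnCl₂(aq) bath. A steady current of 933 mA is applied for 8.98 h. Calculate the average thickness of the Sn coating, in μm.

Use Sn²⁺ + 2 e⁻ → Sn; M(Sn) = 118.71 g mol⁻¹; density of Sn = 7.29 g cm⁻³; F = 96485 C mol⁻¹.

Q = I·t = 0.9330 × 32328 = 30160 C; n(e⁻) = 0.3126 mol.
n(Sn) = n(e⁻)/2 = 0.1563 mol, so m = 0.1563 × 118.71 = 18.55 g.
Volume = m/ρ = 18.55 / 7.29 = 2.545 cm³.
Thickness = V/A = 2.545 / 464 = 0.00549 cm = 54.9 μm.

54.9 μm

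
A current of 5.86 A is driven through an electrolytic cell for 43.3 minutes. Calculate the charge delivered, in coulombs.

15200 C

Q = I·t = 5.860 A × 2598.0 s = 15200 C.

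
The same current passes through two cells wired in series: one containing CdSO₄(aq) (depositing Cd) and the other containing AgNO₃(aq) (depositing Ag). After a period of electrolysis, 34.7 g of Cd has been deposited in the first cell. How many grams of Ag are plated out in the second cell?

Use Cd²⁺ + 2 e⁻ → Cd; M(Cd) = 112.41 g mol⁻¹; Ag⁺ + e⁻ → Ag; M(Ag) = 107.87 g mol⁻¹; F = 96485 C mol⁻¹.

66.6 g

n(Cd) = 34.7 / 112.41 = 0.3087 mol.
Since Cd²⁺ + 2 e⁻ → Cd, n(e⁻) passed = 2 × 0.3087 = 0.6174 mol.
Cells in series carry the same charge, so the same 0.6174 mol of electrons passes through cell 2.
Ag⁺ + e⁻ → Ag, so n(Ag) = 0.6174 / 1 = 0.6174 mol.
m(Ag) = 0.6174 × 107.87 = 66.6 g.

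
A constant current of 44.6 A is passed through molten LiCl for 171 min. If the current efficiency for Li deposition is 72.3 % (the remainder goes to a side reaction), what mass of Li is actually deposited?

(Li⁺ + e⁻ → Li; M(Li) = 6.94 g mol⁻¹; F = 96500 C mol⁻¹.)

Q = I·t = 44.60 × 10260 = 457600 C.
n(e⁻) = 457600/96500 = 4.742 mol; theoretically n(Li) = 4.742/1 = 4.742 mol, m_theo = 32.91 g.
At 72.3 % efficiency, m_actual = 0.723 × 32.91 = 23.8 g.

23.8 g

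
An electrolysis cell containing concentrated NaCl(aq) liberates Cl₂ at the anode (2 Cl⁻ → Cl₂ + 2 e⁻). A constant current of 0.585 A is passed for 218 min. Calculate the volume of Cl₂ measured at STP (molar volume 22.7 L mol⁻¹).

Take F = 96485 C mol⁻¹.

Q = I·t = 0.5850 A × 13080 s = 7652 C.
n(e⁻) = Q/F = 7652 / 96485 = 0.07931 mol.
2 electrons are transferred per Cl₂ molecule, so n(Cl₂) = 0.07931 / 2 = 0.03965 mol.
V = n × V_m = 0.03965 × 22.7 = 0.900 L.

0.900 L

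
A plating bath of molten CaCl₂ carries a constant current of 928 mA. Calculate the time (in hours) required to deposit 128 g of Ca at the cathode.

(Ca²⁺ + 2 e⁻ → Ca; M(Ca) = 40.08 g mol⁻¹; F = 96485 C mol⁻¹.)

184 h

n(Ca) = m/M = 128 / 40.08 = 3.194 mol.
Each Ca atom requires 2 electrons, so n(e⁻) = 2 × 3.194 = 6.387 mol.
Q = n(e⁻)·F = 6.387 × 96485 = 616300 C.
t = Q/I = 616300 / 0.9280 A = 664100 s = 184 h.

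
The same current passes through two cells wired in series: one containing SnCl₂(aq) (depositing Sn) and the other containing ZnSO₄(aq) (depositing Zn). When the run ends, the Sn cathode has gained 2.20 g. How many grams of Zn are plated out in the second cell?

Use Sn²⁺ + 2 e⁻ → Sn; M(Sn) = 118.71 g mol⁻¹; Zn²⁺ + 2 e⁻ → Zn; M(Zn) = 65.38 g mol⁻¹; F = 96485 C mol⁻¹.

n(Sn) = 2.20 / 118.71 = 0.01853 mol.
Since Sn²⁺ + 2 e⁻ → Sn, n(e⁻) passed = 2 × 0.01853 = 0.03707 mol.
Cells in series carry the same charge, so the same 0.03707 mol of electrons passes through cell 2.
Zn²⁺ + 2 e⁻ → Zn, so n(Zn) = 0.03707 / 2 = 0.01853 mol.
m(Zn) = 0.01853 × 65.38 = 1.21 g.

1.21 g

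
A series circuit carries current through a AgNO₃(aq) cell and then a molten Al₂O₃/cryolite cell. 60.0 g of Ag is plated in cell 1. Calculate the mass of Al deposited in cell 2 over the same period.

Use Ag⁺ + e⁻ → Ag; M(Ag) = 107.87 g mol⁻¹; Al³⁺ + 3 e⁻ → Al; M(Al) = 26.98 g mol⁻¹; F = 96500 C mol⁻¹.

5.00 g

n(Ag) = 60.0 / 107.87 = 0.5562 mol.
Since Ag⁺ + e⁻ → Ag, n(e⁻) passed = 1 × 0.5562 = 0.5562 mol.
Cells in series carry the same charge, so the same 0.5562 mol of electrons passes through cell 2.
Al³⁺ + 3 e⁻ → Al, so n(Al) = 0.5562 / 3 = 0.1854 mol.
m(Al) = 0.1854 × 26.98 = 5.00 g.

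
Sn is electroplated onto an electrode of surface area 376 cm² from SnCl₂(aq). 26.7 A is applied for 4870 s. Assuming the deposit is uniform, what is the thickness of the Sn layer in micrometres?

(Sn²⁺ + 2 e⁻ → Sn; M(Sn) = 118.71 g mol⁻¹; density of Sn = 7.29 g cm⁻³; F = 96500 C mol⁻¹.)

292 μm

Q = I·t = 26.70 × 4870.0 = 130000 C; n(e⁻) = 1.347 mol.
n(Sn) = n(e⁻)/2 = 0.6737 mol, so m = 0.6737 × 118.71 = 79.98 g.
Volume = m/ρ = 79.98 / 7.29 = 10.97 cm³.
Thickness = V/A = 10.97 / 376 = 0.0292 cm = 292 μm.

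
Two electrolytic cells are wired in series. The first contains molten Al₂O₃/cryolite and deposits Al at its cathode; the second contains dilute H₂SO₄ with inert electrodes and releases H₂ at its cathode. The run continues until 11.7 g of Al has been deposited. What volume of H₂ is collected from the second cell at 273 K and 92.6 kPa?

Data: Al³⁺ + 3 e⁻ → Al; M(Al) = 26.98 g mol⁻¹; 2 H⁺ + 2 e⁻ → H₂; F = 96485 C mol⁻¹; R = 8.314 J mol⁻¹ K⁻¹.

15.9 L

n(Al) = 11.7 / 26.98 = 0.4337 mol, so n(e⁻) = 3 × 0.4337 = 1.301 mol.
The cells are in series, so the same 1.301 mol of electrons passes through the second cell.
2 H⁺ + 2 e⁻ → H₂ — 2 mol e⁻ per mol H₂, so n(H₂) = 1.301/2 = 0.6505 mol.
V = nRT/P = (0.6505 × 8.314 × 273) / (92.6 × 10³) = 0.0159 m³ = 15.9 L.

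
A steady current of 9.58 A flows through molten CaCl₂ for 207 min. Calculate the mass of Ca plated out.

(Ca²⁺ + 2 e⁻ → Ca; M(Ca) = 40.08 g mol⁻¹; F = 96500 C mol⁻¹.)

Q = I·t = 9.580 A × 12420 s = 119000 C.
n(e⁻) = Q/F = 119000 / 96500 = 1.233 mol.
Ca²⁺ + 2 e⁻ → Ca, so n(Ca) = n(e⁻)/2 = 0.6165 mol.
m = n·M = 0.6165 × 40.08 = 24.7 g.

24.7 g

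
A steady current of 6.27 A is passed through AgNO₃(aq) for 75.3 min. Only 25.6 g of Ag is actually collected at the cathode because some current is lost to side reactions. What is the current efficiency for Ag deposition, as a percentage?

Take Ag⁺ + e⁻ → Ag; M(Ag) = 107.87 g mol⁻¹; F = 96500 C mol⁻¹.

80.8 %

Q = I·t = 6.270 × 4518.0 = 28330 C; n(e⁻) = 28330/96500 = 0.2936 mol.
Theoretical n(Ag) = n(e⁻)/1 = 0.2936 mol, i.e. m_theo = 0.2936 × 107.87 = 31.67 g.
Efficiency = m_actual / m_theo = 25.6 / 31.67 = 80.8 %.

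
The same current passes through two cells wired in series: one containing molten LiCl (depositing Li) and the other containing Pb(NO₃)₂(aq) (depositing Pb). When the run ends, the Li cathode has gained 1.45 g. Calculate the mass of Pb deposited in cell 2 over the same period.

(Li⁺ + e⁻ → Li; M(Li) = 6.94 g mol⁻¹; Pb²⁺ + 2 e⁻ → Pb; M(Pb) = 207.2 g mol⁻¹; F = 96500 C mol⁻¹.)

21.6 g

n(Li) = 1.45 / 6.94 = 0.2089 mol.
Since Li⁺ + e⁻ → Li, n(e⁻) passed = 1 × 0.2089 = 0.2089 mol.
Cells in series carry the same charge, so the same 0.2089 mol of electrons passes through cell 2.
Pb²⁺ + 2 e⁻ → Pb, so n(Pb) = 0.2089 / 2 = 0.1045 mol.
m(Pb) = 0.1045 × 207.2 = 21.6 g.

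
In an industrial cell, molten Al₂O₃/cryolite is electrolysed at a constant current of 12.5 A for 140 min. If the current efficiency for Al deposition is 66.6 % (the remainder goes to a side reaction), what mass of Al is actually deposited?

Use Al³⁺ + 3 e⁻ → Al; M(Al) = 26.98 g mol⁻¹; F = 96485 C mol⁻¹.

Q = I·t = 12.50 × 8400.0 = 105000 C.
n(e⁻) = 105000/96485 = 1.088 mol; theoretically n(Al) = 1.088/3 = 0.3628 mol, m_theo = 9.787 g.
At 66.6 % efficiency, m_actual = 0.666 × 9.787 = 6.52 g.

6.52 g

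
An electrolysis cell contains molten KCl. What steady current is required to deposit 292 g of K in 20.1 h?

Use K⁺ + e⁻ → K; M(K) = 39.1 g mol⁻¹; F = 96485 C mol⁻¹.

9.96 A

n(K) = 292 / 39.1 = 7.468 mol.
n(e⁻) = 1 × 7.468 = 7.468 mol.
Q = n(e⁻)·F = 7.468 × 96485 = 720600 C.
I = Q/t = 720600 / 72360 s = 9.96 A.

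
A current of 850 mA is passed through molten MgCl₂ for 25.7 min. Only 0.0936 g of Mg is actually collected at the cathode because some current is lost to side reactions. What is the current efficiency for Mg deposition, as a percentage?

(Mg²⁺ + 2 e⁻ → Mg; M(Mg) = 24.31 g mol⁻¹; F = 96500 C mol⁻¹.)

Q = I·t = 0.8500 × 1542.0 = 1311 C; n(e⁻) = 1311/96500 = 0.01358 mol.
Theoretical n(Mg) = n(e⁻)/2 = 0.006791 mol, i.e. m_theo = 0.006791 × 24.31 = 0.1651 g.
Efficiency = m_actual / m_theo = 0.0936 / 0.1651 = 56.7 %.

56.7 %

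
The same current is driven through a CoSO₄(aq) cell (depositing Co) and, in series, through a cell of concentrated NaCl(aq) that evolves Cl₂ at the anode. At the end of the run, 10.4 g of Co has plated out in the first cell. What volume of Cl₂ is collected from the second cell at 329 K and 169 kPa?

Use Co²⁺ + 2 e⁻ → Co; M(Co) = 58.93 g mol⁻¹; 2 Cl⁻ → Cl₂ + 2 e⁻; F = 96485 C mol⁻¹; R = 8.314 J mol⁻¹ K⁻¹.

2.86 L

n(Co) = 10.4 / 58.93 = 0.1765 mol, so n(e⁻) = 2 × 0.1765 = 0.3530 mol.
The cells are in series, so the same 0.3530 mol of electrons passes through the second cell.
2 Cl⁻ → Cl₂ + 2 e⁻ — 2 mol e⁻ per mol Cl₂, so n(Cl₂) = 0.3530/2 = 0.1765 mol.
V = nRT/P = (0.1765 × 8.314 × 329) / (169 × 10³) = 0.00286 m³ = 2.86 L.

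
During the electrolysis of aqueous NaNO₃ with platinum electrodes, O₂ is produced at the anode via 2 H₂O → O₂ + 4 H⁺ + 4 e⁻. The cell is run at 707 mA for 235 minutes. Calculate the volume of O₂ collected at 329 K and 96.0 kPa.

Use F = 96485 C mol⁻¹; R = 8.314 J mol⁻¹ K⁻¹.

Q = I·t = 0.7070 A × 14100 s = 9969 C.
n(e⁻) = Q/F = 9969 / 96485 = 0.1033 mol.
4 electrons are transferred per O₂ molecule, so n(O₂) = 0.1033 / 4 = 0.02583 mol.
V = nRT/P = (0.02583 × 8.314 × 329) / (96.0 × 10³ Pa) = 7.36 × 10⁻⁴ m³ = 0.736 L.

0.736 L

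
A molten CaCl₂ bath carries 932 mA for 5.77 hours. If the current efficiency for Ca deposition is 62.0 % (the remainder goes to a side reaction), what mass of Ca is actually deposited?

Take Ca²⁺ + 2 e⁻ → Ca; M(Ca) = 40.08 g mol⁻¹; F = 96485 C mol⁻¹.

2.49 g

Q = I·t = 0.9320 × 20772 = 19360 C.
n(e⁻) = 19360/96485 = 0.2006 mol; theoretically n(Ca) = 0.2006/2 = 0.1003 mol, m_theo = 4.021 g.
At 62.0 % efficiency, m_actual = 0.620 × 4.021 = 2.49 g.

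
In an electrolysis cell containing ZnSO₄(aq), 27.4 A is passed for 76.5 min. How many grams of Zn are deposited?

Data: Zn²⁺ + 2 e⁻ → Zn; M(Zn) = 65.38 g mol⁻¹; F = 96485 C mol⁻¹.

42.6 g

Q = I·t = 27.40 A × 4590.0 s = 125800 C.
n(e⁻) = Q/F = 125800 / 96485 = 1.303 mol.
Zn²⁺ + 2 e⁻ → Zn, so n(Zn) = n(e⁻)/2 = 0.6517 mol.
m = n·M = 0.6517 × 65.38 = 42.6 g.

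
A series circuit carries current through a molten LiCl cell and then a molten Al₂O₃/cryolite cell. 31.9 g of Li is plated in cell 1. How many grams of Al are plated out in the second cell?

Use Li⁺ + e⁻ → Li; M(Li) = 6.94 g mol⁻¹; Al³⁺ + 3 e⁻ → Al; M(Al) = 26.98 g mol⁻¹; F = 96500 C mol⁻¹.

41.3 g

n(Li) = 31.9 / 6.94 = 4.597 mol.
Since Li⁺ + e⁻ → Li, n(e⁻) passed = 1 × 4.597 = 4.597 mol.
Cells in series carry the same charge, so the same 4.597 mol of electrons passes through cell 2.
Al³⁺ + 3 e⁻ → Al, so n(Al) = 4.597 / 3 = 1.532 mol.
m(Al) = 1.532 × 26.98 = 41.3 g.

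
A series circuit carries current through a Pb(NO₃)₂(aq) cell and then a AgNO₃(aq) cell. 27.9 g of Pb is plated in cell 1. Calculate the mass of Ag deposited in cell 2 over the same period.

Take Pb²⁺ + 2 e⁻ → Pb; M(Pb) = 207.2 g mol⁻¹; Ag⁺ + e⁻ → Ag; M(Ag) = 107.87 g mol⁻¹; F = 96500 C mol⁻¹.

n(Pb) = 27.9 / 207.2 = 0.1347 mol.
Since Pb²⁺ + 2 e⁻ → Pb, n(e⁻) passed = 2 × 0.1347 = 0.2693 mol.
Cells in series carry the same charge, so the same 0.2693 mol of electrons passes through cell 2.
Ag⁺ + e⁻ → Ag, so n(Ag) = 0.2693 / 1 = 0.2693 mol.
m(Ag) = 0.2693 × 107.87 = 29.0 g.

29.0 g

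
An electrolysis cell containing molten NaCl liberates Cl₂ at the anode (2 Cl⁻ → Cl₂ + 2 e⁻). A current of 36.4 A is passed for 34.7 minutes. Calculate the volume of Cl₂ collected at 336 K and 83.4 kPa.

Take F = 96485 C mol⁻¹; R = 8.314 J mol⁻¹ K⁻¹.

Q = I·t = 36.40 A × 2082.0 s = 75780 C.
n(e⁻) = Q/F = 75780 / 96485 = 0.7855 mol.
2 electrons are transferred per Cl₂ molecule, so n(Cl₂) = 0.7855 / 2 = 0.3927 mol.
V = nRT/P = (0.3927 × 8.314 × 336) / (83.4 × 10³ Pa) = 0.0132 m³ = 13.2 L.

13.2 L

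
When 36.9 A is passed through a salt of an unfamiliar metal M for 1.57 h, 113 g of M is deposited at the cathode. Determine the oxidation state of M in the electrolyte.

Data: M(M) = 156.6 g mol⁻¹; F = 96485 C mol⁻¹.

+3

Q = I·t = 36.90 A × 5652.0 s = 208600 C, so n(e⁻) = 208600/96485 = 2.162 mol.
n(M) deposited = 113 / 156.6 = 0.7216 mol.
Electrons per atom = n(e⁻)/n(M) = 2.162 / 0.7216 = 3.00 ≈ 3, so the ion is M³⁺.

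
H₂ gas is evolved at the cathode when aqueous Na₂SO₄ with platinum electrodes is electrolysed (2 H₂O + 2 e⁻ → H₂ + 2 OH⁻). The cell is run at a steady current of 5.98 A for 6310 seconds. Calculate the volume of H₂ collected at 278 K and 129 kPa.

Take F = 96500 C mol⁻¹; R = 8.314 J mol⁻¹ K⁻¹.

Q = I·t = 5.980 A × 6310.0 s = 37730 C.
n(e⁻) = Q/F = 37730 / 96500 = 0.3910 mol.
2 electrons are transferred per H₂ molecule, so n(H₂) = 0.3910 / 2 = 0.1955 mol.
V = nRT/P = (0.1955 × 8.314 × 278) / (129 × 10³ Pa) = 0.00350 m³ = 3.50 L.

3.50 L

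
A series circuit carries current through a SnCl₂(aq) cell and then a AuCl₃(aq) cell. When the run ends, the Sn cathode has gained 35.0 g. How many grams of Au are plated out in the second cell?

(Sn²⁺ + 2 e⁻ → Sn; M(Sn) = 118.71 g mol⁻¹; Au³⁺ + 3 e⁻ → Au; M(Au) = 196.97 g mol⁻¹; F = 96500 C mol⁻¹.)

n(Sn) = 35.0 / 118.71 = 0.2948 mol.
Since Sn²⁺ + 2 e⁻ → Sn, n(e⁻) passed = 2 × 0.2948 = 0.5897 mol.
Cells in series carry the same charge, so the same 0.5897 mol of electrons passes through cell 2.
Au³⁺ + 3 e⁻ → Au, so n(Au) = 0.5897 / 3 = 0.1966 mol.
m(Au) = 0.1966 × 196.97 = 38.7 g.

38.7 g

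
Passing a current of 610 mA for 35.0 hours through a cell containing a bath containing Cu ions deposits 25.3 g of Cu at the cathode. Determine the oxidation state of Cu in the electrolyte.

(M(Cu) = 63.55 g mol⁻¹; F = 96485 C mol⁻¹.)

+2

Q = I·t = 0.6100 A × 126000 s = 76860 C, so n(e⁻) = 76860/96485 = 0.7966 mol.
n(Cu) deposited = 25.3 / 63.55 = 0.3981 mol.
Electrons per atom = n(e⁻)/n(Cu) = 0.7966 / 0.3981 = 2.00 ≈ 2, so the ion is Cu²⁺.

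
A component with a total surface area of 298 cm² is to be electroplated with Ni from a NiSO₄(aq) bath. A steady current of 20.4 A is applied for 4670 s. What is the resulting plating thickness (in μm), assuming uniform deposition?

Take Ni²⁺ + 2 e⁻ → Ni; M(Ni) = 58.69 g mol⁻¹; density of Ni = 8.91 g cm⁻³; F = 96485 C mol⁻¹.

109 μm

Q = I·t = 20.40 × 4670.0 = 95270 C; n(e⁻) = 0.9874 mol.
n(Ni) = n(e⁻)/2 = 0.4937 mol, so m = 0.4937 × 58.69 = 28.97 g.
Volume = m/ρ = 28.97 / 8.91 = 3.252 cm³.
Thickness = V/A = 3.252 / 298 = 0.0109 cm = 109 μm.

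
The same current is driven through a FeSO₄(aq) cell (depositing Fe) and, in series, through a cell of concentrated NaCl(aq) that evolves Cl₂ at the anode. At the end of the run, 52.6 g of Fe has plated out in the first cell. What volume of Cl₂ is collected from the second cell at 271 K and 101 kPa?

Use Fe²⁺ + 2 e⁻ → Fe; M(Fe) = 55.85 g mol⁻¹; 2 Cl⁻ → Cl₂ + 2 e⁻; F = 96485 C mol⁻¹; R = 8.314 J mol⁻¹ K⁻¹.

21.0 L

n(Fe) = 52.6 / 55.85 = 0.9418 mol, so n(e⁻) = 2 × 0.9418 = 1.884 mol.
The cells are in series, so the same 1.884 mol of electrons passes through the second cell.
2 Cl⁻ → Cl₂ + 2 e⁻ — 2 mol e⁻ per mol Cl₂, so n(Cl₂) = 1.884/2 = 0.9418 mol.
V = nRT/P = (0.9418 × 8.314 × 271) / (101 × 10³) = 0.0210 m³ = 21.0 L.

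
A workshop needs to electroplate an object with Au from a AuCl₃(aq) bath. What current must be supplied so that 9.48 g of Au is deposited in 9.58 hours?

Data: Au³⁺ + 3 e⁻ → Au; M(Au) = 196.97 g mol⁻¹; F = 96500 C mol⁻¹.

n(Au) = 9.48 / 196.97 = 0.04813 mol.
n(e⁻) = 3 × 0.04813 = 0.1444 mol.
Q = n(e⁻)·F = 0.1444 × 96500 = 13930 C.
I = Q/t = 13930 / 34488 s = 0.404 A.

0.404 A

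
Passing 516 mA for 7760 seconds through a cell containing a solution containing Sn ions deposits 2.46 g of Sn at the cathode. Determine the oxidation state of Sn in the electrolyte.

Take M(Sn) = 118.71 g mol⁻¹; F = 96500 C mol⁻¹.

Q = I·t = 0.5160 A × 7760.0 s = 4004 C, so n(e⁻) = 4004/96500 = 0.04149 mol.
n(Sn) deposited = 2.46 / 118.71 = 0.02072 mol.
Electrons per atom = n(e⁻)/n(Sn) = 0.04149 / 0.02072 = 2.00 ≈ 2, so the ion is Sn²⁺.

+2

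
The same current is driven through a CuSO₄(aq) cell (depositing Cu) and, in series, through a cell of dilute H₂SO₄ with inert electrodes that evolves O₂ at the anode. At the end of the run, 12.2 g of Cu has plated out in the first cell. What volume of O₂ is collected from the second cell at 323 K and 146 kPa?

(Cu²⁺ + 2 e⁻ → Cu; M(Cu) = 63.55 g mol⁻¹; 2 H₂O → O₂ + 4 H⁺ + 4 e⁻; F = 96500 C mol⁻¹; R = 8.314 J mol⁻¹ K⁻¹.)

1.77 L

n(Cu) = 12.2 / 63.55 = 0.1920 mol, so n(e⁻) = 2 × 0.1920 = 0.3839 mol.
The cells are in series, so the same 0.3839 mol of electrons passes through the second cell.
2 H₂O → O₂ + 4 H⁺ + 4 e⁻ — 4 mol e⁻ per mol O₂, so n(O₂) = 0.3839/4 = 0.09599 mol.
V = nRT/P = (0.09599 × 8.314 × 323) / (146 × 10³) = 0.00177 m³ = 1.77 L.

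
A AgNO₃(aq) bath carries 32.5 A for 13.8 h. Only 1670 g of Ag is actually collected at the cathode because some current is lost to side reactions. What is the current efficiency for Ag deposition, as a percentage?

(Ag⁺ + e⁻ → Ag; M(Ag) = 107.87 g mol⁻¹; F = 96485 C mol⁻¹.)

92.5 %

Q = I·t = 32.50 × 49680 = 1615000 C; n(e⁻) = 1615000/96485 = 16.73 mol.
Theoretical n(Ag) = n(e⁻)/1 = 16.73 mol, i.e. m_theo = 16.73 × 107.87 = 1805 g.
Efficiency = m_actual / m_theo = 1670 / 1805 = 92.5 %.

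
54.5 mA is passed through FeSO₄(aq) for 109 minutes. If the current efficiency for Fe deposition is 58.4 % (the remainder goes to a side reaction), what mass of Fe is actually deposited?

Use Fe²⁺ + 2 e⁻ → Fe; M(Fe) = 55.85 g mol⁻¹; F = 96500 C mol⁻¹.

0.0602 g

Q = I·t = 0.05450 × 6540.0 = 356.4 C.
n(e⁻) = 356.4/96500 = 0.003694 mol; theoretically n(Fe) = 0.003694/2 = 0.001847 mol, m_theo = 0.1031 g.
At 58.4 % efficiency, m_actual = 0.584 × 0.1031 = 0.0602 g.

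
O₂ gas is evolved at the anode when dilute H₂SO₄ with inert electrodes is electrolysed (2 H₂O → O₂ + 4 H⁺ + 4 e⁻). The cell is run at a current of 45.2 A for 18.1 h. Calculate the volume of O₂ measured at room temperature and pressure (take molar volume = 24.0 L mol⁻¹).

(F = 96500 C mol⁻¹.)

Q = I·t = 45.20 A × 65160 s = 2945000 C.
n(e⁻) = Q/F = 2945000 / 96500 = 30.52 mol.
4 electrons are transferred per O₂ molecule, so n(O₂) = 30.52 / 4 = 7.630 mol.
V = n × V_m = 7.630 × 24.0 = 183 L.

183 L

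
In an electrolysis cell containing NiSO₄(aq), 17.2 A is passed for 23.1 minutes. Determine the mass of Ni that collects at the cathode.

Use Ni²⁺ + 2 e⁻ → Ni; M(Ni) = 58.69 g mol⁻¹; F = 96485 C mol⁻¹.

Q = I·t = 17.20 A × 1386.0 s = 23840 C.
n(e⁻) = Q/F = 23840 / 96485 = 0.2471 mol.
Ni²⁺ + 2 e⁻ → Ni, so n(Ni) = n(e⁻)/2 = 0.1235 mol.
m = n·M = 0.1235 × 58.69 = 7.25 g.

7.25 g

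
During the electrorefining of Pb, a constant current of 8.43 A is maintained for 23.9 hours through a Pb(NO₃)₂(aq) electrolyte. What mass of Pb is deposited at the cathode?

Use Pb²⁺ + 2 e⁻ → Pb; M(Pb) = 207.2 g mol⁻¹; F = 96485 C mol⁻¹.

779 g

Q = I·t = 8.430 A × 86040 s = 725300 C.
n(e⁻) = Q/F = 725300 / 96485 = 7.517 mol.
Pb²⁺ + 2 e⁻ → Pb, so n(Pb) = n(e⁻)/2 = 3.759 mol.
m = n·M = 3.759 × 207.2 = 779 g.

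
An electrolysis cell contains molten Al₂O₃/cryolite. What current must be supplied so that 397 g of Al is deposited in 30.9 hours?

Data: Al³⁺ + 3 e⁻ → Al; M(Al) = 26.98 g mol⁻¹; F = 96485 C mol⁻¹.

38.3 A

n(Al) = 397 / 26.98 = 14.71 mol.
n(e⁻) = 3 × 14.71 = 44.14 mol.
Q = n(e⁻)·F = 44.14 × 96485 = 4259000 C.
I = Q/t = 4259000 / 111240 s = 38.3 A.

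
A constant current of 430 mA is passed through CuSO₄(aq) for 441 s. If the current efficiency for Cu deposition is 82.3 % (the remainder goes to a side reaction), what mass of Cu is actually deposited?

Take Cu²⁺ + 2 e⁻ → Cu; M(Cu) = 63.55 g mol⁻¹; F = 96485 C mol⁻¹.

0.0514 g

Q = I·t = 0.4300 × 441.00 = 189.6 C.
n(e⁻) = 189.6/96485 = 0.001965 mol; theoretically n(Cu) = 0.001965/2 = 0.0009827 mol, m_theo = 0.06245 g.
At 82.3 % efficiency, m_actual = 0.823 × 0.06245 = 0.0514 g.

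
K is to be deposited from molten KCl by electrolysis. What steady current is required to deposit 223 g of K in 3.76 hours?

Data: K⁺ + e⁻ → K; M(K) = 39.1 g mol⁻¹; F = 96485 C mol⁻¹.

40.7 A

n(K) = 223 / 39.1 = 5.703 mol.
n(e⁻) = 1 × 5.703 = 5.703 mol.
Q = n(e⁻)·F = 5.703 × 96485 = 550300 C.
I = Q/t = 550300 / 13536 s = 40.7 A.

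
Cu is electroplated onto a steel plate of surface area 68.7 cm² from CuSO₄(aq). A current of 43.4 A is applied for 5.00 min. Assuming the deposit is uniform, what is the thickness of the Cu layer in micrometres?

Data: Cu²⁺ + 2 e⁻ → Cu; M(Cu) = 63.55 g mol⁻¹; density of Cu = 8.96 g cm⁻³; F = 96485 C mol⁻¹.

69.7 μm

Q = I·t = 43.40 × 300.00 = 13020 C; n(e⁻) = 0.1349 mol.
n(Cu) = n(e⁻)/2 = 0.06747 mol, so m = 0.06747 × 63.55 = 4.288 g.
Volume = m/ρ = 4.288 / 8.96 = 0.4786 cm³.
Thickness = V/A = 0.4786 / 68.7 = 0.00697 cm = 69.7 μm.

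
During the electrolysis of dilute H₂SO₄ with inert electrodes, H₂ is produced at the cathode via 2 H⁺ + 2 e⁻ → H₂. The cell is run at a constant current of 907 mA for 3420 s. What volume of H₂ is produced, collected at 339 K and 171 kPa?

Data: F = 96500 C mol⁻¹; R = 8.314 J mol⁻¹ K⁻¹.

Q = I·t = 0.9070 A × 3420.0 s = 3102 C.
n(e⁻) = Q/F = 3102 / 96500 = 0.03214 mol.
2 electrons are transferred per H₂ molecule, so n(H₂) = 0.03214 / 2 = 0.01607 mol.
V = nRT/P = (0.01607 × 8.314 × 339) / (171 × 10³ Pa) = 2.65 × 10⁻⁴ m³ = 0.265 L.

0.265 L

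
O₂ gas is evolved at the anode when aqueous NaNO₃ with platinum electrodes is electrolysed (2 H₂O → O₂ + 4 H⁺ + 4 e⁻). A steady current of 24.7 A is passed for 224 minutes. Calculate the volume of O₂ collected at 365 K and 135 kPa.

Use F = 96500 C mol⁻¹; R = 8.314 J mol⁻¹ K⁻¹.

19.3 L

Q = I·t = 24.70 A × 13440 s = 332000 C.
n(e⁻) = Q/F = 332000 / 96500 = 3.440 mol.
4 electrons are transferred per O₂ molecule, so n(O₂) = 3.440 / 4 = 0.8600 mol.
V = nRT/P = (0.8600 × 8.314 × 365) / (135 × 10³ Pa) = 0.0193 m³ = 19.3 L.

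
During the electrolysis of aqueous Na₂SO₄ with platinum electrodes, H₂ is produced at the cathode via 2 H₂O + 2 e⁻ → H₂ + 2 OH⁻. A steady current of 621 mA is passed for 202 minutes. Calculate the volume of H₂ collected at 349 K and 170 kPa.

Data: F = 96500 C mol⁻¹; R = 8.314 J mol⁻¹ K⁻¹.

0.666 L

Q = I·t = 0.6210 A × 12120 s = 7527 C.
n(e⁻) = Q/F = 7527 / 96500 = 0.07800 mol.
2 electrons are transferred per H₂ molecule, so n(H₂) = 0.07800 / 2 = 0.03900 mol.
V = nRT/P = (0.03900 × 8.314 × 349) / (170 × 10³ Pa) = 6.66 × 10⁻⁴ m³ = 0.666 L.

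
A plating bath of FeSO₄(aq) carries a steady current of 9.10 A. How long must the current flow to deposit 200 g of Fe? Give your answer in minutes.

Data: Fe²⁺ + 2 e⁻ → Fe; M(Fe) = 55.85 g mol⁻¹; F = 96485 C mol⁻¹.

n(Fe) = m/M = 200 / 55.85 = 3.581 mol.
Each Fe atom requires 2 electrons, so n(e⁻) = 2 × 3.581 = 7.162 mol.
Q = n(e⁻)·F = 7.162 × 96485 = 691000 C.
t = Q/I = 691000 / 9.100 A = 75940 s = 1270 min.

1270 min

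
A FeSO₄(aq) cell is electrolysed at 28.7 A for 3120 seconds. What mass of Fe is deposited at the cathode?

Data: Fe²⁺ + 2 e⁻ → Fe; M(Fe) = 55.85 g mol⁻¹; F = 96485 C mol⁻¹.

25.9 g

Q = I·t = 28.70 A × 3120.0 s = 89540 C.
n(e⁻) = Q/F = 89540 / 96485 = 0.9281 mol.
Fe²⁺ + 2 e⁻ → Fe, so n(Fe) = n(e⁻)/2 = 0.4640 mol.
m = n·M = 0.4640 × 55.85 = 25.9 g.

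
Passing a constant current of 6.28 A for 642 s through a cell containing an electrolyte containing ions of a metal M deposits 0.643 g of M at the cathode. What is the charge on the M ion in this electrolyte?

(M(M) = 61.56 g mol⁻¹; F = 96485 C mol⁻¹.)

Q = I·t = 6.280 A × 642.00 s = 4032 C, so n(e⁻) = 4032/96485 = 0.04179 mol.
n(M) deposited = 0.643 / 61.56 = 0.01045 mol.
Electrons per atom = n(e⁻)/n(M) = 0.04179 / 0.01045 = 4.00 ≈ 4, so the ion is M⁴⁺.

+4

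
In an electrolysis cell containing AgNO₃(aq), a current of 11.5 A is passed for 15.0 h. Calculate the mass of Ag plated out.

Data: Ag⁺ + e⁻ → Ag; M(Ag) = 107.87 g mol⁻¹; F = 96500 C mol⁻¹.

694 g

Q = I·t = 11.50 A × 54000 s = 621000 C.
n(e⁻) = Q/F = 621000 / 96500 = 6.435 mol.
Ag⁺ + e⁻ → Ag, so n(Ag) = n(e⁻)/1 = 6.435 mol.
m = n·M = 6.435 × 107.87 = 694 g.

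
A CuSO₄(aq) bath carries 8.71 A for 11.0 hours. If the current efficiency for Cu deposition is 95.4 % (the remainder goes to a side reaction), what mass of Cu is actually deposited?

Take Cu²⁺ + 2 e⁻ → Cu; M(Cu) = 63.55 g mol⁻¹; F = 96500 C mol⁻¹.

Q = I·t = 8.710 × 39600 = 344900 C.
n(e⁻) = 344900/96500 = 3.574 mol; theoretically n(Cu) = 3.574/2 = 1.787 mol, m_theo = 113.6 g.
At 95.4 % efficiency, m_actual = 0.954 × 113.6 = 108 g.

108 g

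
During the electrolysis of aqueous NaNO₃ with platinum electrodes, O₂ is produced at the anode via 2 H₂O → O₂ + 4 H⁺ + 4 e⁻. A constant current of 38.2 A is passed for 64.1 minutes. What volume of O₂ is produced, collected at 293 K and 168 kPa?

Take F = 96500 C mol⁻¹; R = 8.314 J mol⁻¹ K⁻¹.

5.52 L

Q = I·t = 38.20 A × 3846.0 s = 146900 C.
n(e⁻) = Q/F = 146900 / 96500 = 1.522 mol.
4 electrons are transferred per O₂ molecule, so n(O₂) = 1.522 / 4 = 0.3806 mol.
V = nRT/P = (0.3806 × 8.314 × 293) / (168 × 10³ Pa) = 0.00552 m³ = 5.52 L.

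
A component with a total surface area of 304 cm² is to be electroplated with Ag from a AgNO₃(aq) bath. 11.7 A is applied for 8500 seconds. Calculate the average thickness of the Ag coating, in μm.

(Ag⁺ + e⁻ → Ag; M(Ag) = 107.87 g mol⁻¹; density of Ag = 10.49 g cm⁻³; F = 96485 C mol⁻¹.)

Q = I·t = 11.70 × 8500.0 = 99450 C; n(e⁻) = 1.031 mol.
n(Ag) = n(e⁻)/1 = 1.031 mol, so m = 1.031 × 107.87 = 111.2 g.
Volume = m/ρ = 111.2 / 10.49 = 10.60 cm³.
Thickness = V/A = 10.60 / 304 = 0.0349 cm = 349 μm.

349 μm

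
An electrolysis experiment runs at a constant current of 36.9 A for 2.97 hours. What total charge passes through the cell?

Q = I·t = 36.90 A × 10692 s = 3.95 × 10⁵ C.

3.95 × 10⁵ C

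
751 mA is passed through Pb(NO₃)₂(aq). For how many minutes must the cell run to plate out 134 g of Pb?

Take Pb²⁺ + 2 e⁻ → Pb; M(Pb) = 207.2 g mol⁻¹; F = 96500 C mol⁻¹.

n(Pb) = m/M = 134 / 207.2 = 0.6467 mol.
Each Pb atom requires 2 electrons, so n(e⁻) = 2 × 0.6467 = 1.293 mol.
Q = n(e⁻)·F = 1.293 × 96500 = 124800 C.
t = Q/I = 124800 / 0.7510 A = 166200 s = 2770 min.

2770 min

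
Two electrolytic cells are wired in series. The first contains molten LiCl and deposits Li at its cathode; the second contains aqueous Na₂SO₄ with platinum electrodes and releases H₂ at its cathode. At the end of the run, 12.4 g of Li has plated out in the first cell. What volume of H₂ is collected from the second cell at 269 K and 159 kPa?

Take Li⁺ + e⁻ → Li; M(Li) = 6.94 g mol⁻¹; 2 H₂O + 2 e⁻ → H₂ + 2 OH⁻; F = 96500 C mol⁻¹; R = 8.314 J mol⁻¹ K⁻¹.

12.6 L

n(Li) = 12.4 / 6.94 = 1.787 mol, so n(e⁻) = 1 × 1.787 = 1.787 mol.
The cells are in series, so the same 1.787 mol of electrons passes through the second cell.
2 H₂O + 2 e⁻ → H₂ + 2 OH⁻ — 2 mol e⁻ per mol H₂, so n(H₂) = 1.787/2 = 0.8934 mol.
V = nRT/P = (0.8934 × 8.314 × 269) / (159 × 10³) = 0.0126 m³ = 12.6 L.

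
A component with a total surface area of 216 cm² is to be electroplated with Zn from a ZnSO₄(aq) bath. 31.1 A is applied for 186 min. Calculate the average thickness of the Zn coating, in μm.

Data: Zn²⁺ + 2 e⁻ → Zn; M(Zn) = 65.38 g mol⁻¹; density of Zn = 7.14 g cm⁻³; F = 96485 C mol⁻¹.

Q = I·t = 31.10 × 11160 = 347100 C; n(e⁻) = 3.597 mol.
n(Zn) = n(e⁻)/2 = 1.799 mol, so m = 1.799 × 65.38 = 117.6 g.
Volume = m/ρ = 117.6 / 7.14 = 16.47 cm³.
Thickness = V/A = 16.47 / 216 = 0.0762 cm = 762 μm.

762 μm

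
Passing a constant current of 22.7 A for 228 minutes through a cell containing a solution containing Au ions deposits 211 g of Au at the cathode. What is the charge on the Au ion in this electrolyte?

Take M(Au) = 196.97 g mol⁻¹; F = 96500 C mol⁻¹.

Q = I·t = 22.70 A × 13680 s = 310500 C, so n(e⁻) = 310500/96500 = 3.218 mol.
n(Au) deposited = 211 / 196.97 = 1.071 mol.
Electrons per atom = n(e⁻)/n(Au) = 3.218 / 1.071 = 3.00 ≈ 3, so the ion is Au³⁺.

+3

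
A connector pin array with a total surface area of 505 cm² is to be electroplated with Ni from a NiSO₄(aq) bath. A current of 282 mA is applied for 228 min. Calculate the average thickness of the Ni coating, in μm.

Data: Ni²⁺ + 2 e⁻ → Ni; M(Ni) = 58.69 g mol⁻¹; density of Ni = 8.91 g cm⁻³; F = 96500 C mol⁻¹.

Q = I·t = 0.2820 × 13680 = 3858 C; n(e⁻) = 0.03998 mol.
n(Ni) = n(e⁻)/2 = 0.01999 mol, so m = 0.01999 × 58.69 = 1.173 g.
Volume = m/ρ = 1.173 / 8.91 = 0.1317 cm³.
Thickness = V/A = 0.1317 / 505 = 2.61 × 10⁻⁴ cm = 2.61 μm.

2.61 μm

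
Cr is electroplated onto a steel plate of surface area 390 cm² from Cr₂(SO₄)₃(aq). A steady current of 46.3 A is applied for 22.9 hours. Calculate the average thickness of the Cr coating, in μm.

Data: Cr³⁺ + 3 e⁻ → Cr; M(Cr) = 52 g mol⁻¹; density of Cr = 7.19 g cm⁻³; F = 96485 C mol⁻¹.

2450 μm

Q = I·t = 46.30 × 82440 = 3817000 C; n(e⁻) = 39.56 mol.
n(Cr) = n(e⁻)/3 = 13.19 mol, so m = 13.19 × 52 = 685.7 g.
Volume = m/ρ = 685.7 / 7.19 = 95.37 cm³.
Thickness = V/A = 95.37 / 390 = 0.245 cm = 2450 μm.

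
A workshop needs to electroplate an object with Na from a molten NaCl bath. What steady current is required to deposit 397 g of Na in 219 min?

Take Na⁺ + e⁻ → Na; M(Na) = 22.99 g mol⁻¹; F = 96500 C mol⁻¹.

127 A

n(Na) = 397 / 22.99 = 17.27 mol.
n(e⁻) = 1 × 17.27 = 17.27 mol.
Q = n(e⁻)·F = 17.27 × 96500 = 1666000 C.
I = Q/t = 1666000 / 13140 s = 127 A.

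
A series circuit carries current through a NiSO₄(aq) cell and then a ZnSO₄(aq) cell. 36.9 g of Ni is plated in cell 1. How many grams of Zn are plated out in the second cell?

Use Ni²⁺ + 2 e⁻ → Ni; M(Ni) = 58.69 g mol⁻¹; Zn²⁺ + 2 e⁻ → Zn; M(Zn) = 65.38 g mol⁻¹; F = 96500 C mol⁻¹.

41.1 g

n(Ni) = 36.9 / 58.69 = 0.6287 mol.
Since Ni²⁺ + 2 e⁻ → Ni, n(e⁻) passed = 2 × 0.6287 = 1.257 mol.
Cells in series carry the same charge, so the same 1.257 mol of electrons passes through cell 2.
Zn²⁺ + 2 e⁻ → Zn, so n(Zn) = 1.257 / 2 = 0.6287 mol.
m(Zn) = 0.6287 × 65.38 = 41.1 g.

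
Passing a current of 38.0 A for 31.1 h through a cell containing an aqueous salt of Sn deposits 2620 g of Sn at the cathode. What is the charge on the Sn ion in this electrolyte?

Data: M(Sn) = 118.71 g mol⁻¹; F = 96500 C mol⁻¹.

+2

Q = I·t = 38.00 A × 111960 s = 4254000 C, so n(e⁻) = 4254000/96500 = 44.09 mol.
n(Sn) deposited = 2620 / 118.71 = 22.07 mol.
Electrons per atom = n(e⁻)/n(Sn) = 44.09 / 22.07 = 2.00 ≈ 2, so the ion is Sn²⁺.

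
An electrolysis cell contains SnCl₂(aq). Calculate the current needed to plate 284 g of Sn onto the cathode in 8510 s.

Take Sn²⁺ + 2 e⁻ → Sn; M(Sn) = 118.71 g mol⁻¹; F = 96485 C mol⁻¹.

n(Sn) = 284 / 118.71 = 2.392 mol.
n(e⁻) = 2 × 2.392 = 4.785 mol.
Q = n(e⁻)·F = 4.785 × 96485 = 461700 C.
I = Q/t = 461700 / 8510.0 s = 54.2 A.

54.2 A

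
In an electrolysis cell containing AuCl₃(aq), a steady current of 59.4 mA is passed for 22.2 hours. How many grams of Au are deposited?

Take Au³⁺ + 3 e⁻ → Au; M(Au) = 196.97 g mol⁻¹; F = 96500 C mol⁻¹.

3.23 g

Q = I·t = 0.05940 A × 79920 s = 4747 C.
n(e⁻) = Q/F = 4747 / 96500 = 0.04919 mol.
Au³⁺ + 3 e⁻ → Au, so n(Au) = n(e⁻)/3 = 0.01640 mol.
m = n·M = 0.01640 × 196.97 = 3.23 g.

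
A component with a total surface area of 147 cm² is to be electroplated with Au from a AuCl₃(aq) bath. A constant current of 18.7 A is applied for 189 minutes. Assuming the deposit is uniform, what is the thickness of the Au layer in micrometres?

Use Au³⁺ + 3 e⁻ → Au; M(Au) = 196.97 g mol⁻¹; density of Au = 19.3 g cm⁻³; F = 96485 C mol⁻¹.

509 μm

Q = I·t = 18.70 × 11340 = 212100 C; n(e⁻) = 2.198 mol.
n(Au) = n(e⁻)/3 = 0.7326 mol, so m = 0.7326 × 196.97 = 144.3 g.
Volume = m/ρ = 144.3 / 19.3 = 7.477 cm³.
Thickness = V/A = 7.477 / 147 = 0.0509 cm = 509 μm.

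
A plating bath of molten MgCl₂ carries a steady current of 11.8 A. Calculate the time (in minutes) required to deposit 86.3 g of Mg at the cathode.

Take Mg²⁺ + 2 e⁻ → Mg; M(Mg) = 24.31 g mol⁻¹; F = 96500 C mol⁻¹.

n(Mg) = m/M = 86.3 / 24.31 = 3.550 mol.
Each Mg atom requires 2 electrons, so n(e⁻) = 2 × 3.550 = 7.100 mol.
Q = n(e⁻)·F = 7.100 × 96500 = 685100 C.
t = Q/I = 685100 / 11.80 A = 58060 s = 968 min.

968 min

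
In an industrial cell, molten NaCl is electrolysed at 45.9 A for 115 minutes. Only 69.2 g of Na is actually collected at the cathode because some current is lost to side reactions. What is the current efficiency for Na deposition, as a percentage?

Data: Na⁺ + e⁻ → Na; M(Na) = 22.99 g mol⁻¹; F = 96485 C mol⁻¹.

Q = I·t = 45.90 × 6900.0 = 316700 C; n(e⁻) = 316700/96485 = 3.282 mol.
Theoretical n(Na) = n(e⁻)/1 = 3.282 mol, i.e. m_theo = 3.282 × 22.99 = 75.46 g.
Efficiency = m_actual / m_theo = 69.2 / 75.46 = 91.7 %.

91.7 %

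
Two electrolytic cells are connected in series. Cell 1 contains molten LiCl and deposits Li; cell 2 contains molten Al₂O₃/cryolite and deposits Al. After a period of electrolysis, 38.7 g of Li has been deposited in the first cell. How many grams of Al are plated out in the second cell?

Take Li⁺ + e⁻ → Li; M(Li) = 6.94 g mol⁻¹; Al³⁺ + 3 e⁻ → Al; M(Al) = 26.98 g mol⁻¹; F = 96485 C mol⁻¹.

n(Li) = 38.7 / 6.94 = 5.576 mol.
Since Li⁺ + e⁻ → Li, n(e⁻) passed = 1 × 5.576 = 5.576 mol.
Cells in series carry the same charge, so the same 5.576 mol of electrons passes through cell 2.
Al³⁺ + 3 e⁻ → Al, so n(Al) = 5.576 / 3 = 1.859 mol.
m(Al) = 1.859 × 26.98 = 50.2 g.

50.2 g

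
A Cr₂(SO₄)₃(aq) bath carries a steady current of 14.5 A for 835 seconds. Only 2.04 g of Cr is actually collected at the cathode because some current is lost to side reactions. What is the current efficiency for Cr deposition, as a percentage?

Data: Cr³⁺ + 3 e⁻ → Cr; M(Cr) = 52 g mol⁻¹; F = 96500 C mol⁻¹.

93.8 %

Q = I·t = 14.50 × 835.00 = 12110 C; n(e⁻) = 12110/96500 = 0.1255 mol.
Theoretical n(Cr) = n(e⁻)/3 = 0.04182 mol, i.e. m_theo = 0.04182 × 52 = 2.175 g.
Efficiency = m_actual / m_theo = 2.04 / 2.175 = 93.8 %.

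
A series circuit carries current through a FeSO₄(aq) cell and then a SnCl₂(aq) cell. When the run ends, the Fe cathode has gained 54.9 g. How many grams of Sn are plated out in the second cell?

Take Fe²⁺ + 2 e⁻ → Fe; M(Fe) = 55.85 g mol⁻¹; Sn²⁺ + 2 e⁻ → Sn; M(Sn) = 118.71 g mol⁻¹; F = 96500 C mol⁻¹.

117 g

n(Fe) = 54.9 / 55.85 = 0.9830 mol.
Since Fe²⁺ + 2 e⁻ → Fe, n(e⁻) passed = 2 × 0.9830 = 1.966 mol.
Cells in series carry the same charge, so the same 1.966 mol of electrons passes through cell 2.
Sn²⁺ + 2 e⁻ → Sn, so n(Sn) = 1.966 / 2 = 0.9830 mol.
m(Sn) = 0.9830 × 118.71 = 117 g.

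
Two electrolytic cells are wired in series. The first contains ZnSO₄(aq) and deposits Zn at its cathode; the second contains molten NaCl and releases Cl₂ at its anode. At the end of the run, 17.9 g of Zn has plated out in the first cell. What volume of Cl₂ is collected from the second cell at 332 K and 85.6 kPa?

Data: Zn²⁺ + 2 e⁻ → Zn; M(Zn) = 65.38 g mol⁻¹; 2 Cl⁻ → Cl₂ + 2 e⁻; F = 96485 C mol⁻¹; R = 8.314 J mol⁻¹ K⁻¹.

n(Zn) = 17.9 / 65.38 = 0.2738 mol, so n(e⁻) = 2 × 0.2738 = 0.5476 mol.
The cells are in series, so the same 0.5476 mol of electrons passes through the second cell.
2 Cl⁻ → Cl₂ + 2 e⁻ — 2 mol e⁻ per mol Cl₂, so n(Cl₂) = 0.5476/2 = 0.2738 mol.
V = nRT/P = (0.2738 × 8.314 × 332) / (85.6 × 10³) = 0.00883 m³ = 8.83 L.

8.83 L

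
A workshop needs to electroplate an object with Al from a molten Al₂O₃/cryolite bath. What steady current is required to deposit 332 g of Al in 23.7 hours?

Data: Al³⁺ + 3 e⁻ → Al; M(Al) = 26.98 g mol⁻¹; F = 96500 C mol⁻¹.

n(Al) = 332 / 26.98 = 12.31 mol.
n(e⁻) = 3 × 12.31 = 36.92 mol.
Q = n(e⁻)·F = 36.92 × 96500 = 3562000 C.
I = Q/t = 3562000 / 85320 s = 41.8 A.

41.8 A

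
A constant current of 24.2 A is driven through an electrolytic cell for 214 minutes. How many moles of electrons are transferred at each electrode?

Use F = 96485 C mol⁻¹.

3.22 mol

Q = I·t = 24.20 A × 12840 s = 310700 C.
n(e⁻) = Q/F = 310700 / 96485 = 3.22 mol.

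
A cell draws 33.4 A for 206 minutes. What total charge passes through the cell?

4.13 × 10⁵ C

Q = I·t = 33.40 A × 12360 s = 4.13 × 10⁵ C.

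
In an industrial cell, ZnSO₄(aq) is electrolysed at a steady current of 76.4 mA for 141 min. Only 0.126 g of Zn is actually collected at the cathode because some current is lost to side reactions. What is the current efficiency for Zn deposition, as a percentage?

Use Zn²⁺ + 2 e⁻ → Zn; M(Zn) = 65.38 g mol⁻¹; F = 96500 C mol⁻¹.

Q = I·t = 0.07640 × 8460.0 = 646.3 C; n(e⁻) = 646.3/96500 = 0.006698 mol.
Theoretical n(Zn) = n(e⁻)/2 = 0.003349 mol, i.e. m_theo = 0.003349 × 65.38 = 0.2190 g.
Efficiency = m_actual / m_theo = 0.126 / 0.2190 = 57.5 %.

57.5 %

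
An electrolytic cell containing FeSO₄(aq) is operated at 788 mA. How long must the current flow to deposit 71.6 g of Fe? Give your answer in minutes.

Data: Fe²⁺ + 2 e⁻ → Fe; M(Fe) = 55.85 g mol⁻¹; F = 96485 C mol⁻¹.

5230 min

n(Fe) = m/M = 71.6 / 55.85 = 1.282 mol.
Each Fe atom requires 2 electrons, so n(e⁻) = 2 × 1.282 = 2.564 mol.
Q = n(e⁻)·F = 2.564 × 96485 = 247400 C.
t = Q/I = 247400 / 0.7880 A = 313900 s = 5230 min.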